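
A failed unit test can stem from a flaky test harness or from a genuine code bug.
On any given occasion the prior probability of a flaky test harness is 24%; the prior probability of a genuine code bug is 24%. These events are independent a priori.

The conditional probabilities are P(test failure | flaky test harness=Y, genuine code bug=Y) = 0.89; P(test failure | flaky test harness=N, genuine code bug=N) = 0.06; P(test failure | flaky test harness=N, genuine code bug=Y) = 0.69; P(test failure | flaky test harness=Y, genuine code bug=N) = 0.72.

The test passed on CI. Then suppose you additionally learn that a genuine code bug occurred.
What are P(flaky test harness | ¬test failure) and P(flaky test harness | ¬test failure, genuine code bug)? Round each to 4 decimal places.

By total probability over the 4 (flaky test harness, genuine code bug) configurations:
  P(¬test failure) = 0.94*0.76*0.76 + 0.31*0.76*0.24 + 0.28*0.24*0.76 + 0.11*0.24*0.24
        = 0.542944 + 0.056544 + 0.051072 + 0.006336 = 0.656896
Keeping only the flaky test harness-present terms gives 0.057408, so
  P(flaky test harness | ¬test failure) = 0.057408 / 0.656896 ≈ 0.0874

Now condition on the additional information:
Weight on flaky test harness=true, given the evidence: 0.11×0.24 = 0.026400
Denominator P(¬test failure | genuine code bug): 0.31×0.76 + 0.11×0.24 = 0.262000
Posterior = 0.026400 / 0.262000 ≈ 0.1008

P(flaky test harness | ¬test failure) ≈ 0.0874; P(flaky test harness | ¬test failure, genuine code bug) ≈ 0.1008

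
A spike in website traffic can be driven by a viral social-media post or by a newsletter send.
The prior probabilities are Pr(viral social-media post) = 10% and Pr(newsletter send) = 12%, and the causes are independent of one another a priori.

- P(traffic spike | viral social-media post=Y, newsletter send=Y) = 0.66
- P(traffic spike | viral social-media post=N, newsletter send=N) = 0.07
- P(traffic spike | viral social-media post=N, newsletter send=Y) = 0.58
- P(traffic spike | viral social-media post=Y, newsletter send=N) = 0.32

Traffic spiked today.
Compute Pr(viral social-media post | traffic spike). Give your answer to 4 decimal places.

Pr(viral social-media post | traffic spike) ≈ 0.2340

Sum P(traffic spike|·) weighted by the priors over the 4 (viral social-media post, newsletter send) configurations:
  P(traffic spike) = 0.07·0.9·0.88 + 0.58·0.9·0.12 + 0.32·0.1·0.88 + 0.66·0.1·0.12
        = 0.055440 + 0.062640 + 0.028160 + 0.007920 = 0.154160
Keeping only the viral social-media post-present terms gives 0.036080, so
  P(viral social-media post | traffic spike) = 0.036080 / 0.154160 ≈ 0.2340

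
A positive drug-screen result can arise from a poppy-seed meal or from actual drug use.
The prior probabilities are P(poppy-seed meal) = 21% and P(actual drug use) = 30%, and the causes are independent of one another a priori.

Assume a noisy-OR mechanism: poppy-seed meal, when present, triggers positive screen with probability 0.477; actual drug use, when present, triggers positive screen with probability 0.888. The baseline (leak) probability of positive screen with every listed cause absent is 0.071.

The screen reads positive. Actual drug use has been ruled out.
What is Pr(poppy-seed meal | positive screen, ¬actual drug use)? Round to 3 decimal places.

Pr(poppy-seed meal | positive screen, ¬actual drug use) ≈ 0.658

Under noisy-OR, P(positive screen | causes) = 1 − (1−0.071)·∏(1−qᵢ) over the active causes.
By total probability over both values of poppy-seed meal:
  P(positive screen | ¬actual drug use) = 0.071*0.79 + 0.514133*0.21
        = 0.056090 + 0.107968 = 0.164058
Keeping only the poppy-seed meal-present terms gives 0.107968, so
  P(poppy-seed meal | positive screen, ¬actual drug use) = 0.107968 / 0.164058 ≈ 0.658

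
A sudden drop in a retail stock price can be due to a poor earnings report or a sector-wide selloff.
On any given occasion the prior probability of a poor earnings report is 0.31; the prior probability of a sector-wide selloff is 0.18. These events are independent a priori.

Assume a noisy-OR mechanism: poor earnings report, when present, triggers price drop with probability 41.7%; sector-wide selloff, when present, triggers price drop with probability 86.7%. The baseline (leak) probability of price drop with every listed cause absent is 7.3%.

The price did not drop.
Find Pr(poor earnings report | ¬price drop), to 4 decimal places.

Under noisy-OR, P(price drop | causes) = 1 − (1−0.073)·∏(1−qᵢ) over the active causes.
For the numerator, keep only poor earnings report=true terms: 0.137380 + 0.004011 = 0.141391
Denominator P(¬price drop): 0.927×0.69×0.82 + 0.123291×0.69×0.18 + 0.540441×0.31×0.82 + 0.071879×0.31×0.18 = 0.681201
Posterior = 0.141391 / 0.681201 ≈ 0.2076

Pr(poor earnings report | ¬price drop) ≈ 0.2076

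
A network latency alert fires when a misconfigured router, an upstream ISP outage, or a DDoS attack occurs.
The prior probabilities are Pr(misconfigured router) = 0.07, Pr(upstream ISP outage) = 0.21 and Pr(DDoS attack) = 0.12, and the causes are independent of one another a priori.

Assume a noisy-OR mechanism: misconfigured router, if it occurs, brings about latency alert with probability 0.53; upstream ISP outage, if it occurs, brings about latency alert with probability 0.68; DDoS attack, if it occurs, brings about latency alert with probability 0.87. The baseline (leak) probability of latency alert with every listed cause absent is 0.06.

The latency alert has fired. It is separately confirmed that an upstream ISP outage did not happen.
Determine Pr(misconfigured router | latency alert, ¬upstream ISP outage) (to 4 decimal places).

Under noisy-OR, P(latency alert | causes) = 1 − (1−0.06)·∏(1−qᵢ) over the active causes.
P(latency alert | ¬upstream ISP outage) = 0.06*0.93*0.88 + 0.8778*0.93*0.12 + 0.5582*0.07*0.88 + 0.942566*0.07*0.12 = 0.049104 + 0.097962 + 0.034385 + 0.007918 = 0.189369
Restricting to configurations with misconfigured router present: 0.034385 + 0.007918 = 0.042303.
So P(misconfigured router | latency alert, ¬upstream ISP outage) = 0.042303/0.189369 ≈ 0.2234.

Pr(misconfigured router | latency alert, ¬upstream ISP outage) ≈ 0.2234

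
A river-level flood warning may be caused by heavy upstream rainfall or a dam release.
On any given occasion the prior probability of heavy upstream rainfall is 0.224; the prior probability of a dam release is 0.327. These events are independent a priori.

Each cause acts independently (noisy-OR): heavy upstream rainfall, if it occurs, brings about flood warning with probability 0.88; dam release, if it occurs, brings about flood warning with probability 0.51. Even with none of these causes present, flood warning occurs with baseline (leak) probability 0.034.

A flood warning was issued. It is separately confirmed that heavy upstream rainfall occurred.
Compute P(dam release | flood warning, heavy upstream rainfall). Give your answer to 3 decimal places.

Under noisy-OR, P(flood warning | causes) = 1 − (1−0.034)·∏(1−qᵢ) over the active causes.
P(flood warning | heavy upstream rainfall) = 0.88408·0.673 + 0.943199·0.327 = 0.594986 + 0.308426 = 0.903412
Restricting to configurations with dam release present: 0.943199·0.327 = 0.308426.
P(dam release | flood warning, heavy upstream rainfall) = 0.308426 / 0.903412 ≈ 0.341

P(dam release | flood warning, heavy upstream rainfall) ≈ 0.341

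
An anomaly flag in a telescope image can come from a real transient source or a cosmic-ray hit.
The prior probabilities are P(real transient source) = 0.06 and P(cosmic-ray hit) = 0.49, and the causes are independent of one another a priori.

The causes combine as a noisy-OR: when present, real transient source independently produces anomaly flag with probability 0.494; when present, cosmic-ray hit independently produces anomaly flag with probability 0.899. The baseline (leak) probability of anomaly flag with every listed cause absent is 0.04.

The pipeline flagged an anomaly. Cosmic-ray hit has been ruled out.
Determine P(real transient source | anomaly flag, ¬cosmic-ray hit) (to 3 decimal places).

P(real transient source | anomaly flag, ¬cosmic-ray hit) ≈ 0.451

Under noisy-OR, P(anomaly flag | causes) = 1 − (1−0.04)·∏(1−qᵢ) over the active causes.
For the numerator, keep only real transient source=true terms: 0.51424·0.06 = 0.030854
The normalizing constant is 0.04·0.94 + 0.51424·0.06 = 0.068454
P(real transient source | anomaly flag, ¬cosmic-ray hit) = 0.030854/0.068454 ≈ 0.451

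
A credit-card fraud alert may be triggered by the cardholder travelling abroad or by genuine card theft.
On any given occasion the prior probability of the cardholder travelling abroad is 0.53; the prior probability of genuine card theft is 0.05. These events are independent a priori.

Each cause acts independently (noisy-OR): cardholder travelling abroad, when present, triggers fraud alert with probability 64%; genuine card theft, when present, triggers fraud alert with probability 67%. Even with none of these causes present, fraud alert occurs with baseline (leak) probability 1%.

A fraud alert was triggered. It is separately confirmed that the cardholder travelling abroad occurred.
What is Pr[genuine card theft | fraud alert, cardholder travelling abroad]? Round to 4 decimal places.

Pr[genuine card theft | fraud alert, cardholder travelling abroad] ≈ 0.0673

Under noisy-OR, P(fraud alert | causes) = 1 − (1−0.01)·∏(1−qᵢ) over the active causes.
Sum P(fraud alert|·) weighted by the priors over both values of genuine card theft:
  P(fraud alert | cardholder travelling abroad) = 0.6436·0.95 + 0.882388·0.05
        = 0.611420 + 0.044119 = 0.655539
The terms with genuine card theft present sum to 0.044119, so
  P(genuine card theft | fraud alert, cardholder travelling abroad) = 0.044119 / 0.655539 ≈ 0.0673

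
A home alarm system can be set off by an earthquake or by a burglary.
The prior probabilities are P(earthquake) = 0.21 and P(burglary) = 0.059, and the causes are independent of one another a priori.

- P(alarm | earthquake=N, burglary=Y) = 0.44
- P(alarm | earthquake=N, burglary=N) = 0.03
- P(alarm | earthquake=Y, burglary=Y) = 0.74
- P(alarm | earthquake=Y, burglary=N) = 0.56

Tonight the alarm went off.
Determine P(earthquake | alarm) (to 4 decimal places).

P(alarm) = 0.03*0.79*0.941 + 0.44*0.79*0.059 + 0.56*0.21*0.941 + 0.74*0.21*0.059 = 0.022302 + 0.020508 + 0.110662 + 0.009169 = 0.162641
Restricting to configurations with earthquake present: 0.110662 + 0.009169 = 0.119831.
Hence the posterior is 0.119831/0.162641 ≈ 0.7368.

P(earthquake | alarm) ≈ 0.7368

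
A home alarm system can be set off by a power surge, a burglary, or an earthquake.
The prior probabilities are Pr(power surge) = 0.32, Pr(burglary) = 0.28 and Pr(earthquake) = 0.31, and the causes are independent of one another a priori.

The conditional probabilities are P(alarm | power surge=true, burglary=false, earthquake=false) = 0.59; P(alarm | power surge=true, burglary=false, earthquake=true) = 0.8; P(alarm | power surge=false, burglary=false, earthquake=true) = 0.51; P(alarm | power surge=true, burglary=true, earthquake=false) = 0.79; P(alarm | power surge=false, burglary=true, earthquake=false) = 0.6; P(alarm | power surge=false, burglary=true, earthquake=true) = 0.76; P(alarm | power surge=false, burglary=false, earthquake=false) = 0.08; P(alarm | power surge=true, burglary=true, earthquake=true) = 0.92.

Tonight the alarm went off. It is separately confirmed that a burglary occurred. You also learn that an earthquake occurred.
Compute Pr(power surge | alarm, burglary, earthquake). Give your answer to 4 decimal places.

Pr(power surge | alarm, burglary, earthquake) ≈ 0.3629

Weight on power surge=true, given the evidence: 0.92·0.32 = 0.294400
Normalizer over all consistent configurations: 0.76·0.68 + 0.92·0.32 = 0.811200
Posterior = 0.294400 / 0.811200 ≈ 0.3629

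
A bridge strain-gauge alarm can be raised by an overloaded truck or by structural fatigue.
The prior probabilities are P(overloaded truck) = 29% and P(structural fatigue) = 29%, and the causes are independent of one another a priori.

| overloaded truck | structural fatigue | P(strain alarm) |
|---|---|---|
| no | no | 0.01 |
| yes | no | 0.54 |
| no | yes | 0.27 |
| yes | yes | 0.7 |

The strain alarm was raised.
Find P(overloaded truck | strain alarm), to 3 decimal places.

Sum P(strain alarm|·) weighted by the priors over the 4 (overloaded truck, structural fatigue) configurations:
  P(strain alarm) = 0.01·0.71·0.71 + 0.27·0.71·0.29 + 0.54·0.29·0.71 + 0.7·0.29·0.29
        = 0.005041 + 0.055593 + 0.111186 + 0.058870 = 0.230690
The terms with overloaded truck present sum to 0.170056, so
  P(overloaded truck | strain alarm) = 0.170056 / 0.230690 ≈ 0.737

P(overloaded truck | strain alarm) ≈ 0.737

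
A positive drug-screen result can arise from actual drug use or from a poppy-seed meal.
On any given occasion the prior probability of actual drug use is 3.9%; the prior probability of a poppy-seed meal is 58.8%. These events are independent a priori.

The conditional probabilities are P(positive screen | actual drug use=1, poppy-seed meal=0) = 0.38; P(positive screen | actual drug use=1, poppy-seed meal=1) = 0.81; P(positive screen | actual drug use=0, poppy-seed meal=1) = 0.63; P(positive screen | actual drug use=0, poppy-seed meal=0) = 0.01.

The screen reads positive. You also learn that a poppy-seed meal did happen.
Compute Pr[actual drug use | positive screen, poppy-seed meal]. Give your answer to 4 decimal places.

Sum P(positive screen|·) weighted by the priors over both values of actual drug use:
  P(positive screen | poppy-seed meal) = 0.63*0.961 + 0.81*0.039
        = 0.605430 + 0.031590 = 0.637020
Configurations with actual drug use contribute 0.031590, so
  P(actual drug use | positive screen, poppy-seed meal) = 0.031590 / 0.637020 ≈ 0.0496

Pr[actual drug use | positive screen, poppy-seed meal] ≈ 0.0496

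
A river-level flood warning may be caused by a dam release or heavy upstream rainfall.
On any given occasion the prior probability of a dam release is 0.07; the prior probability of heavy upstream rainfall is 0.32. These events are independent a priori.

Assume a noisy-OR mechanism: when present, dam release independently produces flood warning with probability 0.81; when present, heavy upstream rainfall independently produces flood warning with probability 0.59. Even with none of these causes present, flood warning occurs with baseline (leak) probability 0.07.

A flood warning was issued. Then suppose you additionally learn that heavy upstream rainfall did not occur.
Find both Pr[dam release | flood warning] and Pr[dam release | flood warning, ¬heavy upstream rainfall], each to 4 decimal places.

Under noisy-OR, P(flood warning | causes) = 1 − (1−0.07)·∏(1−qᵢ) over the active causes.
By total probability over the 4 (dam release, heavy upstream rainfall) configurations:
  P(flood warning) = 0.07*0.93*0.68 + 0.6187*0.93*0.32 + 0.8233*0.07*0.68 + 0.927553*0.07*0.32
        = 0.044268 + 0.184125 + 0.039189 + 0.020777 = 0.288359
Keeping only the dam release-present terms gives 0.059966, so
  P(dam release | flood warning) = 0.059966 / 0.288359 ≈ 0.2080

With the extra evidence:
P(flood warning | ¬heavy upstream rainfall) = 0.07*0.93 + 0.8233*0.07 = 0.065100 + 0.057631 = 0.122731
Of this, 0.057631 comes from 0.8233*0.07 (the dam release=true cases).
Hence the posterior is 0.057631/0.122731 ≈ 0.4696.
Ruling out heavy upstream rainfall raises the posterior on dam release — the flip side of explaining away.

Pr[dam release | flood warning] ≈ 0.2080; Pr[dam release | flood warning, ¬heavy upstream rainfall] ≈ 0.4696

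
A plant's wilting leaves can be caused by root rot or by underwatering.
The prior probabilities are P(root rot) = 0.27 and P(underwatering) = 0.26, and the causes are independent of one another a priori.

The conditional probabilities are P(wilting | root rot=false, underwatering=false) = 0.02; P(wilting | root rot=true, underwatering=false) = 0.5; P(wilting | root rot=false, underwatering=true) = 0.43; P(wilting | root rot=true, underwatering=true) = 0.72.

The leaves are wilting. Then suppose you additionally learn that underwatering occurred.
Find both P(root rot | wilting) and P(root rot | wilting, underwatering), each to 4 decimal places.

P(wilting) = 0.02×0.73×0.74 + 0.43×0.73×0.26 + 0.5×0.27×0.74 + 0.72×0.27×0.26 = 0.010804 + 0.081614 + 0.099900 + 0.050544 = 0.242862
Restricting to configurations with root rot present: 0.099900 + 0.050544 = 0.150444.
Hence the posterior is 0.150444/0.242862 ≈ 0.6195.

Now condition on the additional information:
P(wilting | underwatering) = 0.43×0.73 + 0.72×0.27 = 0.313900 + 0.194400 = 0.508300
Of this, 0.194400 comes from 0.72×0.27 (the root rot=true cases).
P(root rot | wilting, underwatering) = 0.194400 / 0.508300 ≈ 0.3825
This is intercausal reasoning (explaining away): once underwatering accounts for the wilting, root rot becomes less likely.

P(root rot | wilting) ≈ 0.6195; P(root rot | wilting, underwatering) ≈ 0.3825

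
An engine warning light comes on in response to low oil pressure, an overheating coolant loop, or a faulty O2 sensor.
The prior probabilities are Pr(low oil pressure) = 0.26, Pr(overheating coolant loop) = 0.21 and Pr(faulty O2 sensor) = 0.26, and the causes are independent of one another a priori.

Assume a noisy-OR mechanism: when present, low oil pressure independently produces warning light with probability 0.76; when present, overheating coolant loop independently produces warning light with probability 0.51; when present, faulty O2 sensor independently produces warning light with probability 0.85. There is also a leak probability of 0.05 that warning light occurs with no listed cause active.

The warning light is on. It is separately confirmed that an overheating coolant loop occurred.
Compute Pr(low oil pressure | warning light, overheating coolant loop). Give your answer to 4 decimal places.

Under noisy-OR, P(warning light | causes) = 1 − (1−0.05)·∏(1−qᵢ) over the active causes.
Weight on low oil pressure=true, given the evidence: 0.170905 + 0.066467 = 0.237372
Normalizer over all consistent configurations: 0.5345×0.74×0.74 + 0.930175×0.74×0.26 + 0.88828×0.26×0.74 + 0.983242×0.26×0.26 = 0.709030
Posterior = 0.237372 / 0.709030 ≈ 0.3348

Pr(low oil pressure | warning light, overheating coolant loop) ≈ 0.3348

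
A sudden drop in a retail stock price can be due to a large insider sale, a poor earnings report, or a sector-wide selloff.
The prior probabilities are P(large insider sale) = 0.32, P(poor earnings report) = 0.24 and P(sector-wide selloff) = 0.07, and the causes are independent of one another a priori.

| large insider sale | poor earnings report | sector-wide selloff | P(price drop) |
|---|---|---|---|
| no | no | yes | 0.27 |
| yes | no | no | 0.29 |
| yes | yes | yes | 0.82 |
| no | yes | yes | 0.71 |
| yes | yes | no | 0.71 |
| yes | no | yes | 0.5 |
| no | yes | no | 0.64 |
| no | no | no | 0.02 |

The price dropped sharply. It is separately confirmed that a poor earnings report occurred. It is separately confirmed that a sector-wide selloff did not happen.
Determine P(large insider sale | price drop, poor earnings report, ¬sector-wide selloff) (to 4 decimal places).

Enumerate both values of large insider sale and weight by the priors:
  P(price drop | poor earnings report, ¬sector-wide selloff) = 0.64×0.68 + 0.71×0.32
        = 0.435200 + 0.227200 = 0.662400
Configurations with large insider sale contribute 0.227200, so
  P(large insider sale | price drop, poor earnings report, ¬sector-wide selloff) = 0.227200 / 0.662400 ≈ 0.3430

P(large insider sale | price drop, poor earnings report, ¬sector-wide selloff) ≈ 0.3430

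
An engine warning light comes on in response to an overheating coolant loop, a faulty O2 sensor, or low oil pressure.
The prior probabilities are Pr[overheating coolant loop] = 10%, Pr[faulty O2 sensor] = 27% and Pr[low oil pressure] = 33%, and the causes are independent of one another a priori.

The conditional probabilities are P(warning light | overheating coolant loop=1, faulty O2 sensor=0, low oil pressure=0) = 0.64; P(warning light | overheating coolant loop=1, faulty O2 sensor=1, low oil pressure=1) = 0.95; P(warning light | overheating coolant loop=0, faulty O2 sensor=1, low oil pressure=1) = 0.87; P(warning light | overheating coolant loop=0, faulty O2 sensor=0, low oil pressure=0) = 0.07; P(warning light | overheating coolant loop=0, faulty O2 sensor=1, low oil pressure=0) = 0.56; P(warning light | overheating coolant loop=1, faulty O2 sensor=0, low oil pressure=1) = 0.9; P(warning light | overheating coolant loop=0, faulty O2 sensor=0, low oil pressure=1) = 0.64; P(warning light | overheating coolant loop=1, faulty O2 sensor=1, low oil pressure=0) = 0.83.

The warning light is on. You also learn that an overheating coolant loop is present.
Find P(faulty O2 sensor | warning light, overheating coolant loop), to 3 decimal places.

P(faulty O2 sensor | warning light, overheating coolant loop) ≈ 0.307

Numerator (weight on configurations with faulty O2 sensor): 0.150147 + 0.084645 = 0.234792
The normalizing constant is 0.64·0.73·0.67 + 0.9·0.73·0.33 + 0.83·0.27·0.67 + 0.95·0.27·0.33 = 0.764626
P(faulty O2 sensor | warning light, overheating coolant loop) = 0.234792/0.764626 ≈ 0.307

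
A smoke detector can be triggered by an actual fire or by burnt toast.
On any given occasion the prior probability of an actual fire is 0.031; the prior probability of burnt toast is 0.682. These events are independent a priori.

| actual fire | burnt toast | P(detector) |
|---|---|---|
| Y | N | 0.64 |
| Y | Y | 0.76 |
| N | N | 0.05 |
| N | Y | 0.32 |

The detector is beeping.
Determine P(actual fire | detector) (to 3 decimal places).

By total probability over the 4 (actual fire, burnt toast) configurations:
  P(detector) = 0.05×0.969×0.318 + 0.32×0.969×0.682 + 0.64×0.031×0.318 + 0.76×0.031×0.682
        = 0.015407 + 0.211475 + 0.006309 + 0.016068 = 0.249259
Keeping only the actual fire-present terms gives 0.022377, so
  P(actual fire | detector) = 0.022377 / 0.249259 ≈ 0.090

P(actual fire | detector) ≈ 0.090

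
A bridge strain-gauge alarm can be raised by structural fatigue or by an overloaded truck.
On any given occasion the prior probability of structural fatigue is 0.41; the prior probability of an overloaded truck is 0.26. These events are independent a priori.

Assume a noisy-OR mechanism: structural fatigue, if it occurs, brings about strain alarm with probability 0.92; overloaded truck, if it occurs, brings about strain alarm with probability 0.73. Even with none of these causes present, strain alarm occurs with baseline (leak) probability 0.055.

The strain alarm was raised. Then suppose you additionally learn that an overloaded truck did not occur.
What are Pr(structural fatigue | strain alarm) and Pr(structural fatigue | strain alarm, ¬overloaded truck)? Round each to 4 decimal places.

Pr(structural fatigue | strain alarm) ≈ 0.7357; Pr(structural fatigue | strain alarm, ¬overloaded truck) ≈ 0.9211

Under noisy-OR, P(strain alarm | causes) = 1 − (1−0.055)·∏(1−qᵢ) over the active causes.
P(strain alarm) = 0.055×0.59×0.74 + 0.74485×0.59×0.26 + 0.9244×0.41×0.74 + 0.979588×0.41×0.26 = 0.024013 + 0.114260 + 0.280463 + 0.104424 = 0.523160
Of this, 0.384887 comes from 0.280463 + 0.104424 (the structural fatigue=true cases).
Hence the posterior is 0.384887/0.523160 ≈ 0.7357.

Now condition on the additional information:
By total probability over both values of structural fatigue:
  P(strain alarm | ¬overloaded truck) = 0.055·0.59 + 0.9244·0.41
        = 0.032450 + 0.379004 = 0.411454
The terms with structural fatigue present sum to 0.379004, so
  P(structural fatigue | strain alarm, ¬overloaded truck) = 0.379004 / 0.411454 ≈ 0.9211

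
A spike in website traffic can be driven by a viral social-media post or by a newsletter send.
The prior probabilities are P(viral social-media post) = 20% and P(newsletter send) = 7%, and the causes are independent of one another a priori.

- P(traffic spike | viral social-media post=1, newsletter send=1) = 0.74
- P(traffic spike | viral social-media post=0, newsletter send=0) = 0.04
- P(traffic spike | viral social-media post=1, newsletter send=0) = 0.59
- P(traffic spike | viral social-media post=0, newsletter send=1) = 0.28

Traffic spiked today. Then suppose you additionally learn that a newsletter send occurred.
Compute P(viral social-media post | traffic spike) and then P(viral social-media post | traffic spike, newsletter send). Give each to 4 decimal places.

Weight on viral social-media post=true, given the evidence: 0.109740 + 0.010360 = 0.120100
Denominator P(traffic spike): 0.04·0.8·0.93 + 0.28·0.8·0.07 + 0.59·0.2·0.93 + 0.74·0.2·0.07 = 0.165540
P(viral social-media post | traffic spike) = 0.120100/0.165540 ≈ 0.7255

Now also conditioning on newsletter send=true:
P(traffic spike | newsletter send) = 0.28*0.8 + 0.74*0.2 = 0.224000 + 0.148000 = 0.372000
The viral social-media post-present share is 0.74*0.2 = 0.148000.
So P(viral social-media post | traffic spike, newsletter send) = 0.148000/0.372000 ≈ 0.3978.
This is intercausal reasoning (explaining away): once newsletter send accounts for the traffic spike, viral social-media post becomes less likely.

P(viral social-media post | traffic spike) ≈ 0.7255; P(viral social-media post | traffic spike, newsletter send) ≈ 0.3978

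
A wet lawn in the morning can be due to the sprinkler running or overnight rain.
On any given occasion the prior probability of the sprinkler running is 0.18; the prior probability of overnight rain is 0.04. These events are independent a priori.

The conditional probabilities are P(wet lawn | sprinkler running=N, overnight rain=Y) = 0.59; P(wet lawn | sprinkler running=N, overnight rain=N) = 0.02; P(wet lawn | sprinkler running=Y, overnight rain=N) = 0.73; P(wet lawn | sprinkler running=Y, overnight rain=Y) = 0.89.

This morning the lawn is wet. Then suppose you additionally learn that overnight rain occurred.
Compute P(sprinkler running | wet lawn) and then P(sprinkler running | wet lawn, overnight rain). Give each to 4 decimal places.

P(sprinkler running | wet lawn) ≈ 0.7907; P(sprinkler running | wet lawn, overnight rain) ≈ 0.2488

Weight on sprinkler running=true, given the evidence: 0.126144 + 0.006408 = 0.132552
The normalizing constant is 0.02×0.82×0.96 + 0.59×0.82×0.04 + 0.73×0.18×0.96 + 0.89×0.18×0.04 = 0.167648
Posterior = 0.132552 / 0.167648 ≈ 0.7907

With the extra evidence:
Enumerate both values of sprinkler running and weight by the priors:
  P(wet lawn | overnight rain) = 0.59×0.82 + 0.89×0.18
        = 0.483800 + 0.160200 = 0.644000
Configurations with sprinkler running contribute 0.160200, so
  P(sprinkler running | wet lawn, overnight rain) = 0.160200 / 0.644000 ≈ 0.2488
— overnight rain explains away the evidence for sprinkler running.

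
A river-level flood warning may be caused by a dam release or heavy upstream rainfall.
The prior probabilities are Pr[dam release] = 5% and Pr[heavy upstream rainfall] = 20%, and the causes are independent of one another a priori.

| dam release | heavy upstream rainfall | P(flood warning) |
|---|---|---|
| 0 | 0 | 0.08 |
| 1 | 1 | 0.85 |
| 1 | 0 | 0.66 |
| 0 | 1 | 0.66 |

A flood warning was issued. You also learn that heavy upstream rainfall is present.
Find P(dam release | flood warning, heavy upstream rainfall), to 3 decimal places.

P(dam release | flood warning, heavy upstream rainfall) ≈ 0.063

Weight on dam release=true, given the evidence: 0.85*0.05 = 0.042500
Denominator P(flood warning | heavy upstream rainfall): 0.66*0.95 + 0.85*0.05 = 0.669500
P(dam release | flood warning, heavy upstream rainfall) = 0.042500/0.669500 ≈ 0.063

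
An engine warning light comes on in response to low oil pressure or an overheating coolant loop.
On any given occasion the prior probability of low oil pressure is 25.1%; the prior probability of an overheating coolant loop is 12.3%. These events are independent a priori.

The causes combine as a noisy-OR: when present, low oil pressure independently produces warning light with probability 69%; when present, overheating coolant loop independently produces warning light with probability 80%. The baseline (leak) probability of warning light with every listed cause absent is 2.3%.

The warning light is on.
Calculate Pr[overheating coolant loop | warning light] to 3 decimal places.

Under noisy-OR, P(warning light | causes) = 1 − (1−0.023)·∏(1−qᵢ) over the active causes.
P(warning light) = 0.023·0.749·0.877 + 0.8046·0.749·0.123 + 0.69713·0.251·0.877 + 0.939426·0.251·0.123 = 0.015108 + 0.074125 + 0.153457 + 0.029003 = 0.271693
The overheating coolant loop-present share is 0.074125 + 0.029003 = 0.103128.
P(overheating coolant loop | warning light) = 0.103128 / 0.271693 ≈ 0.380

Pr[overheating coolant loop | warning light] ≈ 0.380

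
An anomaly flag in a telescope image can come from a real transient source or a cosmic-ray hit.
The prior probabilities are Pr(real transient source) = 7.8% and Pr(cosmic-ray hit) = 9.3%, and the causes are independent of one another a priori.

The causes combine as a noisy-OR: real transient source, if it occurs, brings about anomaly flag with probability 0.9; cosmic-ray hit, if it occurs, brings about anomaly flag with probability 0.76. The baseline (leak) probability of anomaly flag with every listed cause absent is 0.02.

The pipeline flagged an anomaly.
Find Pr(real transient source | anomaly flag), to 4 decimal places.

Under noisy-OR, P(anomaly flag | causes) = 1 − (1−0.02)·∏(1−qᵢ) over the active causes.
For the numerator, keep only real transient source=true terms: 0.063813 + 0.007083 = 0.070896
Normalizer over all consistent configurations: 0.02*0.922*0.907 + 0.7648*0.922*0.093 + 0.902*0.078*0.907 + 0.97648*0.078*0.093 = 0.153200
P(real transient source | anomaly flag) = 0.070896/0.153200 ≈ 0.4628

Pr(real transient source | anomaly flag) ≈ 0.4628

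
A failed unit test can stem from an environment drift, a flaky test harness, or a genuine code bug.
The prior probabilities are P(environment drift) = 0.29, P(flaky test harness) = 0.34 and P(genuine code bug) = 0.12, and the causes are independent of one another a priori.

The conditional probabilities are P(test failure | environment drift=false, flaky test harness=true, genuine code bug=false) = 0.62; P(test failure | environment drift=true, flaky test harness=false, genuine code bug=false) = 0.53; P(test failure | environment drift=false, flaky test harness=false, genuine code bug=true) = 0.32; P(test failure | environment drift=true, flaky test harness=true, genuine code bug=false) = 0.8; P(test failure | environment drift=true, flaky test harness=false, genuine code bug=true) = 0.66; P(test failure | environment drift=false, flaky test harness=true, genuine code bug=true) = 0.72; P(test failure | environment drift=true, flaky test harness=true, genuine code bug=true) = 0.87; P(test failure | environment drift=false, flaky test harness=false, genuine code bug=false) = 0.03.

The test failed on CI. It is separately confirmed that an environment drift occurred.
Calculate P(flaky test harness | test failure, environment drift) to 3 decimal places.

P(flaky test harness | test failure, environment drift) ≈ 0.433

P(test failure | environment drift) = 0.53·0.66·0.88 + 0.66·0.66·0.12 + 0.8·0.34·0.88 + 0.87·0.34·0.12 = 0.307824 + 0.052272 + 0.239360 + 0.035496 = 0.634952
Of this, 0.274856 comes from 0.239360 + 0.035496 (the flaky test harness=true cases).
Hence the posterior is 0.274856/0.634952 ≈ 0.433.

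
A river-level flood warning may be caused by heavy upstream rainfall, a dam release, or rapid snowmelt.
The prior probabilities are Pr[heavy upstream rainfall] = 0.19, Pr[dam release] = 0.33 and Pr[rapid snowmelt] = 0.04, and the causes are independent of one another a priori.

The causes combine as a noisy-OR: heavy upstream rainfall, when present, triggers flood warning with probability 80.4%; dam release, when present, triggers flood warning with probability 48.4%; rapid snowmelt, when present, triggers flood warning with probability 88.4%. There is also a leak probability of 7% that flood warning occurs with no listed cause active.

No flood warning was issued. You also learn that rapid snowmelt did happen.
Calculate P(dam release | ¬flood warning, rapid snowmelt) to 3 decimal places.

Under noisy-OR, P(flood warning | causes) = 1 − (1−0.07)·∏(1−qᵢ) over the active causes.
P(¬flood warning | rapid snowmelt) = 0.10788·0.81·0.67 + 0.055666·0.81·0.33 + 0.021144·0.19·0.67 + 0.010911·0.19·0.33 = 0.058546 + 0.014880 + 0.002692 + 0.000684 = 0.076802
The dam release-present share is 0.014880 + 0.000684 = 0.015564.
So P(dam release | ¬flood warning, rapid snowmelt) = 0.015564/0.076802 ≈ 0.203.

P(dam release | ¬flood warning, rapid snowmelt) ≈ 0.203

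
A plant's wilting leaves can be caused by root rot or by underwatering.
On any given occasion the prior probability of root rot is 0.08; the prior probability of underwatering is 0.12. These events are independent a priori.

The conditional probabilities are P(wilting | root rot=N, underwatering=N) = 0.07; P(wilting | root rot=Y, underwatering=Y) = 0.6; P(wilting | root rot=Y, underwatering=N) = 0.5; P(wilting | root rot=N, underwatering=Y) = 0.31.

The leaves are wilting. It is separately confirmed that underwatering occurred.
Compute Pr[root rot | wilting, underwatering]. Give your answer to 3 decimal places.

Pr[root rot | wilting, underwatering] ≈ 0.144

Weight on root rot=true, given the evidence: 0.6·0.08 = 0.048000
The normalizing constant is 0.31·0.92 + 0.6·0.08 = 0.333200
Posterior = 0.048000 / 0.333200 ≈ 0.144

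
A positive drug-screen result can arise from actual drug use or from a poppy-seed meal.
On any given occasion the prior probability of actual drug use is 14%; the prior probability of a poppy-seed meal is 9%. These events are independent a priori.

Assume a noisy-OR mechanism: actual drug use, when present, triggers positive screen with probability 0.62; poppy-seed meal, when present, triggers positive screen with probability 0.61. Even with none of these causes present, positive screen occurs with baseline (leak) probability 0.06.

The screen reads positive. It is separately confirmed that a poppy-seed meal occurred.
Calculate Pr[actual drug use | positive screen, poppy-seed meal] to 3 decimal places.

Pr[actual drug use | positive screen, poppy-seed meal] ≈ 0.181

Under noisy-OR, P(positive screen | causes) = 1 − (1−0.06)·∏(1−qᵢ) over the active causes.
By total probability over both values of actual drug use:
  P(positive screen | poppy-seed meal) = 0.6334·0.86 + 0.860692·0.14
        = 0.544724 + 0.120497 = 0.665221
Configurations with actual drug use contribute 0.120497, so
  P(actual drug use | positive screen, poppy-seed meal) = 0.120497 / 0.665221 ≈ 0.181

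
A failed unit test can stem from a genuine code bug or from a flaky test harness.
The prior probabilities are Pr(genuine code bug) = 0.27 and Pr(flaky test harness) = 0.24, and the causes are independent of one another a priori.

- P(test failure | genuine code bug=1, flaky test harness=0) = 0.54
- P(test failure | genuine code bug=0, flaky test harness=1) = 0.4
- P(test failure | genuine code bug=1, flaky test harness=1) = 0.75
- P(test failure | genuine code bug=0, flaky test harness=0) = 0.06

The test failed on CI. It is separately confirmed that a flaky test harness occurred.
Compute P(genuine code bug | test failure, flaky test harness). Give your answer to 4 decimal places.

P(test failure | flaky test harness) = 0.4·0.73 + 0.75·0.27 = 0.292000 + 0.202500 = 0.494500
The genuine code bug-present share is 0.75·0.27 = 0.202500.
So P(genuine code bug | test failure, flaky test harness) = 0.202500/0.494500 ≈ 0.4095.

P(genuine code bug | test failure, flaky test harness) ≈ 0.4095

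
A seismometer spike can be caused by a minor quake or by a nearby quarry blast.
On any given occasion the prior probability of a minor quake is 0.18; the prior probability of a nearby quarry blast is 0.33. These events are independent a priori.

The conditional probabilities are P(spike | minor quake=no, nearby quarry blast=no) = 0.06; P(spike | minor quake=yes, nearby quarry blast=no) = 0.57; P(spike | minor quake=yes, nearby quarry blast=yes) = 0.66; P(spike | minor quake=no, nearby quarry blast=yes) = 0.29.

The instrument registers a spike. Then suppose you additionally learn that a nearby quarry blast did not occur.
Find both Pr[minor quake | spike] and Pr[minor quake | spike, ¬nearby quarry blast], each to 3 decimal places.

Sum P(spike|·) weighted by the priors over the 4 (minor quake, nearby quarry blast) configurations:
  P(spike) = 0.06×0.82×0.67 + 0.29×0.82×0.33 + 0.57×0.18×0.67 + 0.66×0.18×0.33
        = 0.032964 + 0.078474 + 0.068742 + 0.039204 = 0.219384
The terms with minor quake present sum to 0.107946, so
  P(minor quake | spike) = 0.107946 / 0.219384 ≈ 0.492

With the extra evidence:
By total probability over both values of minor quake:
  P(spike | ¬nearby quarry blast) = 0.06×0.82 + 0.57×0.18
        = 0.049200 + 0.102600 = 0.151800
Keeping only the minor quake-present terms gives 0.102600, so
  P(minor quake | spike, ¬nearby quarry blast) = 0.102600 / 0.151800 ≈ 0.676
With nearby quarry blast excluded, minor quake must carry more of the explanatory weight for the spike.

Pr[minor quake | spike] ≈ 0.492; Pr[minor quake | spike, ¬nearby quarry blast] ≈ 0.676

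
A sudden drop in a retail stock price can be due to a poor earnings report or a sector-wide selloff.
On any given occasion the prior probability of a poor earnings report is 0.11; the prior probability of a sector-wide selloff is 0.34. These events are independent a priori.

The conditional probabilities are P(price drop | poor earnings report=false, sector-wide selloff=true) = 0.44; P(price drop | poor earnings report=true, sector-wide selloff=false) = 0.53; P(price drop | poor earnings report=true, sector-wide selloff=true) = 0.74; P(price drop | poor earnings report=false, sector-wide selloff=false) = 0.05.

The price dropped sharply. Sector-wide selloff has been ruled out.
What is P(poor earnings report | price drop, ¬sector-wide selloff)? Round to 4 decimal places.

Numerator (weight on configurations with poor earnings report): 0.53·0.11 = 0.058300
Denominator P(price drop | ¬sector-wide selloff): 0.05·0.89 + 0.53·0.11 = 0.102800
Posterior = 0.058300 / 0.102800 ≈ 0.5671

P(poor earnings report | price drop, ¬sector-wide selloff) ≈ 0.5671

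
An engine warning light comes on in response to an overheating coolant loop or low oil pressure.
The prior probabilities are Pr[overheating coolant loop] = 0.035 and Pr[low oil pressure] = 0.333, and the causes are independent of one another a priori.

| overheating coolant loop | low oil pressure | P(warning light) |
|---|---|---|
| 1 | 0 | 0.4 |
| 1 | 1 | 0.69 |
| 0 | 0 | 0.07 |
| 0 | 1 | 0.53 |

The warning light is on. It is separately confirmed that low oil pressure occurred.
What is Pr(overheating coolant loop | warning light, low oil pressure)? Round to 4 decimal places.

Numerator (weight on configurations with overheating coolant loop): 0.69×0.035 = 0.024150
Denominator P(warning light | low oil pressure): 0.53×0.965 + 0.69×0.035 = 0.535600
Posterior = 0.024150 / 0.535600 ≈ 0.0451

Pr(overheating coolant loop | warning light, low oil pressure) ≈ 0.0451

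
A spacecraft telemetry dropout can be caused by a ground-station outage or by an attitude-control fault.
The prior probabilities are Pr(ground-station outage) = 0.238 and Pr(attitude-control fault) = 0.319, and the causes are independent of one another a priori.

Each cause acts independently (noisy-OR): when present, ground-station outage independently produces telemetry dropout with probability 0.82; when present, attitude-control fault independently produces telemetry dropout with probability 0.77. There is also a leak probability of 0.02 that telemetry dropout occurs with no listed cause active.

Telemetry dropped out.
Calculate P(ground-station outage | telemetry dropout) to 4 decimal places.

Under noisy-OR, P(telemetry dropout | causes) = 1 − (1−0.02)·∏(1−qᵢ) over the active causes.
For the numerator, keep only ground-station outage=true terms: 0.133487 + 0.072842 = 0.206329
The normalizing constant is 0.02×0.762×0.681 + 0.7746×0.762×0.319 + 0.8236×0.238×0.681 + 0.959428×0.238×0.319 = 0.404995
P(ground-station outage | telemetry dropout) = 0.206329/0.404995 ≈ 0.5095

P(ground-station outage | telemetry dropout) ≈ 0.5095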